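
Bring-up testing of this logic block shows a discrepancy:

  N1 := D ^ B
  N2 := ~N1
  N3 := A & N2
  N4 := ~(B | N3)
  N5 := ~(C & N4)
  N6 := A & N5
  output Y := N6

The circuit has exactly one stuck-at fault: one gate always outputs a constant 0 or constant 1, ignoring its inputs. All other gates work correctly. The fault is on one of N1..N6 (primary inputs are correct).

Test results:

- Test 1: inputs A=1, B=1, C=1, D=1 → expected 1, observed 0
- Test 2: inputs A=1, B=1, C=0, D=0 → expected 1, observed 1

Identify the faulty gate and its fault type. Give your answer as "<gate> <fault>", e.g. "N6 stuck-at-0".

Fault-free values for test 1 (A=1, B=1, C=1, D=1): N1=0, N2=1, N3=1, N4=0, N5=1, N6=1, giving Y=1. Observed 0.
Test 1: faults giving observed 0 are {N4 stuck-at-1, N5 stuck-at-0, N6 stuck-at-0}.
Test 2 (A=1, B=1, C=0, D=0): fault-free N1=1, N2=0, N3=0, N4=0, N5=1, N6=1 → 1; observed 1. Eliminates N5 stuck-at-0, N6 stuck-at-0.
Only N4 stuck-at-1 is consistent with every test.

N4 stuck-at-1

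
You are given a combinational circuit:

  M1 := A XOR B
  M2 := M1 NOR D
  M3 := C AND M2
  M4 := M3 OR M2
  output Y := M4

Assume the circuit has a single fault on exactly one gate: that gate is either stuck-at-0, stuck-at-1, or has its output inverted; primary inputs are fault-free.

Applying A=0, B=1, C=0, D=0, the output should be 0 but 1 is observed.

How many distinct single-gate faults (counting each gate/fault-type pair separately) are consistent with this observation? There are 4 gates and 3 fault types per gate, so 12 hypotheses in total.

Fault-free: M1=1, M2=0, M3=0, M4=0 → 0. Observed 1.
  M1 stuck-at-0: output 1 ✓
  M1 stuck-at-1: output 0 ✗
  M1 inverted output: output 1 ✓
  M2 stuck-at-0: output 0 ✗
  M2 stuck-at-1: output 1 ✓
  M2 inverted output: output 1 ✓
  M3 stuck-at-0: output 0 ✗
  M3 stuck-at-1: output 1 ✓
  M3 inverted output: output 1 ✓
  M4 stuck-at-0: output 0 ✗
  M4 stuck-at-1: output 1 ✓
  M4 inverted output: output 1 ✓
Consistent faults: {M1 stuck-at-0, M1 inverted output, M2 stuck-at-1, M2 inverted output, M3 stuck-at-1, M3 inverted output, M4 stuck-at-1, M4 inverted output} — 8 in all.

8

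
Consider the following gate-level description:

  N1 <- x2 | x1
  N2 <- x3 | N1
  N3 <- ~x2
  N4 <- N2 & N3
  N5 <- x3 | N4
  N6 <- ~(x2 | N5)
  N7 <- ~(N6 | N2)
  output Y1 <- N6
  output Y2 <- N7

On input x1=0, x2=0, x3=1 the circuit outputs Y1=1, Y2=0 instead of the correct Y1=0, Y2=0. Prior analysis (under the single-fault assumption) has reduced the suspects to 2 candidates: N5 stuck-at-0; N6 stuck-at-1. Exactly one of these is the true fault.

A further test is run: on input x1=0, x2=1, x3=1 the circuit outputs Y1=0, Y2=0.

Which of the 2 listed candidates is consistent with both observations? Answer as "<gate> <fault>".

Evaluate each candidate on input x1=0, x2=1, x3=1:
  N5 stuck-at-0: N1=1, N2=1, N3=0, N4=0, N5=0 [stuck-at-0], N6=0, N7=0 → Y1=0, Y2=0 — matches
  N6 stuck-at-1: N1=1, N2=1, N3=0, N4=0, N5=1, N6=1 [stuck-at-1], N7=0 → Y1=1, Y2=0 — eliminated
Only N5 stuck-at-0 reproduces the observed Y1=0, Y2=0.

N5 stuck-at-0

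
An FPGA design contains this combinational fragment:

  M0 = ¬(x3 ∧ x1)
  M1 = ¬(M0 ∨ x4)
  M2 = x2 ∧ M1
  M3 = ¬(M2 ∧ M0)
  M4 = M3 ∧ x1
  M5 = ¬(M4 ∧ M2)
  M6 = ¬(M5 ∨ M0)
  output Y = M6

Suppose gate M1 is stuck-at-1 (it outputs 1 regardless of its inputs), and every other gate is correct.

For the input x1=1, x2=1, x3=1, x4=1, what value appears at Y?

1

Propagate with M1 forced: M0=0, M1=1 [stuck-at-1], M2=1, M3=1, M4=1, M5=0, M6=1.
So Y = 1. (Without the fault it would be 0.)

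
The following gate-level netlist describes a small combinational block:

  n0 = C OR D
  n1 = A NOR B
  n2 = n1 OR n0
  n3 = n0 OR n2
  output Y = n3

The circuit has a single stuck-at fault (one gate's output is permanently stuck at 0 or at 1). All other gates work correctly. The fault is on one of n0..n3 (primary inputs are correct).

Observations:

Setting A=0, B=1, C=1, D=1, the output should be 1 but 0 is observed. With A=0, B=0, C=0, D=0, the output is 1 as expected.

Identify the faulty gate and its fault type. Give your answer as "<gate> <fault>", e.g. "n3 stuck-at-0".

Fault-free values for test 1 (A=0, B=1, C=1, D=1): n0=1, n1=0, n2=1, n3=1, giving Y=1. Observed 0.
Test 1: faults giving observed 0 are {n0 stuck-at-0, n3 stuck-at-0}.
Test 2 (A=0, B=0, C=0, D=0): fault-free n0=0, n1=1, n2=1, n3=1 → 1; observed 1. Eliminates n3 stuck-at-0.
Only n0 stuck-at-0 is consistent with every test.

n0 stuck-at-0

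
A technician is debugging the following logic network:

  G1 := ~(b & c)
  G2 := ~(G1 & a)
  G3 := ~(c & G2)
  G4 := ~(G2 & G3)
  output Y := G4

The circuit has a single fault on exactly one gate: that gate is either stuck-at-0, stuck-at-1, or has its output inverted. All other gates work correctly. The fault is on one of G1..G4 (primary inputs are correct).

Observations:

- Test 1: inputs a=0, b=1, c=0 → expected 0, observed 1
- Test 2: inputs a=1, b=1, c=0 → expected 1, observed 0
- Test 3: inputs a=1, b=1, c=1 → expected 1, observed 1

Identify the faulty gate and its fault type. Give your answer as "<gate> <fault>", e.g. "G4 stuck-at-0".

Fault-free values for test 1 (a=0, b=1, c=0): G1=1, G2=1, G3=1, G4=0, giving Y=0. Observed 1.
Test 1: faults giving observed 1 are {G2 stuck-at-0, G2 inverted output, G3 stuck-at-0, G3 inverted output, G4 stuck-at-1, G4 inverted output}.
Test 2 (a=1, b=1, c=0): fault-free G1=1, G2=0, G3=1, G4=1 → 1; observed 0. Eliminates G2 stuck-at-0, G3 stuck-at-0, G3 inverted output, G4 stuck-at-1.
Test 3 (a=1, b=1, c=1): fault-free G1=0, G2=1, G3=0, G4=1 → 1; observed 1. Eliminates G4 inverted output.
Only G2 inverted output is consistent with every test.

G2 inverted output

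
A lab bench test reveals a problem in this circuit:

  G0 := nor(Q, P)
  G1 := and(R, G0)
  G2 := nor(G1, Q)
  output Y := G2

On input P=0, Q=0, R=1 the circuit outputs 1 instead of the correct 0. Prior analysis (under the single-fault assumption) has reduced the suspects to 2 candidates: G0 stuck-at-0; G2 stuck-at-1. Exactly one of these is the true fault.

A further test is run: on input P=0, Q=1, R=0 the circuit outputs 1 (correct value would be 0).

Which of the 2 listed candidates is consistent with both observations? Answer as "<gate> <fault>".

Evaluate each candidate on input P=0, Q=1, R=0:
  G0 stuck-at-0: G0=0 [stuck-at-0], G1=0, G2=0 → 0 — eliminated
  G2 stuck-at-1: G0=0, G1=0, G2=1 [stuck-at-1] → 1 — matches
Only G2 stuck-at-1 reproduces the observed 1.

G2 stuck-at-1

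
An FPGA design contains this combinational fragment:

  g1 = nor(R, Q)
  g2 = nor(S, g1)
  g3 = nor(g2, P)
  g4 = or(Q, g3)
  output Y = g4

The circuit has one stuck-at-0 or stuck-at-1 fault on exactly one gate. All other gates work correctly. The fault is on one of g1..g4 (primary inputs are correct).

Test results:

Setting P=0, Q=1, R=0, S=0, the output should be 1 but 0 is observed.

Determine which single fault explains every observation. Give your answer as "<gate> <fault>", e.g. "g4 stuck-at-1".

g4 stuck-at-0

Fault-free values for test 1 (P=0, Q=1, R=0, S=0): g1=0, g2=1, g3=0, g4=1, giving Y=1. Observed 0.
Test 1: faults giving observed 0 are {g4 stuck-at-0}.
Only g4 stuck-at-0 is consistent with every test.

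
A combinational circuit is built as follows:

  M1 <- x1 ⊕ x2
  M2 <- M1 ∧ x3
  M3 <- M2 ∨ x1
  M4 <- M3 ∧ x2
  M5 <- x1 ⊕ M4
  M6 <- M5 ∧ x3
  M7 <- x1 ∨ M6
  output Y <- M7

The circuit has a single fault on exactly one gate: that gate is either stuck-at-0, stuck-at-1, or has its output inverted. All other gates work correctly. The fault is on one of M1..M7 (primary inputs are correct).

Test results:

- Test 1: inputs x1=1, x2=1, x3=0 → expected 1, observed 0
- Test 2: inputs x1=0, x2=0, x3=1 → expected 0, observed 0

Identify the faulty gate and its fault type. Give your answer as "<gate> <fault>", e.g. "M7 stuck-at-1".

Fault-free values for test 1 (x1=1, x2=1, x3=0): M1=0, M2=0, M3=1, M4=1, M5=0, M6=0, M7=1, giving Y=1. Observed 0.
Test 1: faults giving observed 0 are {M7 stuck-at-0, M7 inverted output}.
Test 2 (x1=0, x2=0, x3=1): fault-free M1=0, M2=0, M3=0, M4=0, M5=0, M6=0, M7=0 → 0; observed 0. Eliminates M7 inverted output.
Only M7 stuck-at-0 is consistent with every test.

M7 stuck-at-0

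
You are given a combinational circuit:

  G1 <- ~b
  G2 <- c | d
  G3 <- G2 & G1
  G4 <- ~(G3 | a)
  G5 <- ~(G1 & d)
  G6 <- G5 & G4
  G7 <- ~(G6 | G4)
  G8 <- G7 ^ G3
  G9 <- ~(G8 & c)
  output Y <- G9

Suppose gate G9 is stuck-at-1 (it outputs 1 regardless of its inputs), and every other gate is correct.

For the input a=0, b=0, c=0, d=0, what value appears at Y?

Propagate with G9 forced: G1=1, G2=0, G3=0, G4=1, G5=1, G6=1, G7=0, G8=0, G9=1 [stuck-at-1].
So Y = 1. (Same as the fault-free value — the fault is masked on this input.)

1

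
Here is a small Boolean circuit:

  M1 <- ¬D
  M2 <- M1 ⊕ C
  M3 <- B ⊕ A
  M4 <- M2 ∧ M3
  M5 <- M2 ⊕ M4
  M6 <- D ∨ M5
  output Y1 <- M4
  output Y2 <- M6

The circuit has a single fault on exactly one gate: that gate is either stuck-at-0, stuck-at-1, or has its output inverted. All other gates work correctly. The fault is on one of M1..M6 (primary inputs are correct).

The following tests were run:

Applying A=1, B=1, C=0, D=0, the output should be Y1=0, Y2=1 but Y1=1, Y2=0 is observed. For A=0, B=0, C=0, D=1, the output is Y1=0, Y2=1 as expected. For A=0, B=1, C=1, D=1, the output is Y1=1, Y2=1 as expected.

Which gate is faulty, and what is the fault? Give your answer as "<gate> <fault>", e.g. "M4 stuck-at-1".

Fault-free values for test 1 (A=1, B=1, C=0, D=0): M1=1, M2=1, M3=0, M4=0, M5=1, M6=1, giving Y1=0, Y2=1. Observed Y1=1, Y2=0.
Test 1: faults giving observed Y1=1, Y2=0 are {M3 stuck-at-1, M3 inverted output, M4 stuck-at-1, M4 inverted output}.
Test 2 (A=0, B=0, C=0, D=1): fault-free M1=0, M2=0, M3=0, M4=0, M5=0, M6=1 → Y1=0, Y2=1; observed Y1=0, Y2=1. Eliminates M4 stuck-at-1, M4 inverted output.
Test 3 (A=0, B=1, C=1, D=1): fault-free M1=0, M2=1, M3=1, M4=1, M5=0, M6=1 → Y1=1, Y2=1; observed Y1=1, Y2=1. Eliminates M3 inverted output.
Only M3 stuck-at-1 is consistent with every test.

M3 stuck-at-1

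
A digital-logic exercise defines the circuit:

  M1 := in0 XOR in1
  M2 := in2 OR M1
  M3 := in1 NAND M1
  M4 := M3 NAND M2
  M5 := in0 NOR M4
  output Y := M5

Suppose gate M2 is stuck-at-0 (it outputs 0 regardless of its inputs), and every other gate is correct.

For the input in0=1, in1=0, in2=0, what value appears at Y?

0

Propagate with M2 forced: M1=1, M2=0 [stuck-at-0], M3=1, M4=1, M5=0.
So Y = 0. (Same as the fault-free value — the fault is masked on this input.)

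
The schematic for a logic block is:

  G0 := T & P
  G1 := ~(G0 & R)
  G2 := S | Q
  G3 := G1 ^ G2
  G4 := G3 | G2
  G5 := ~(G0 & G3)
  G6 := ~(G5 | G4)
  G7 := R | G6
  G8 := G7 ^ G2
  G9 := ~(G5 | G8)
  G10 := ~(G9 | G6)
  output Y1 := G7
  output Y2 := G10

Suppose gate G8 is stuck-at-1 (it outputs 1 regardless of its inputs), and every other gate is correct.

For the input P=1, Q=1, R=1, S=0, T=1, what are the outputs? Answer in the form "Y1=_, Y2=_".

Y1=1, Y2=1

Propagate with G8 forced: G0=1, G1=0, G2=1, G3=1, G4=1, G5=0, G6=0, G7=1, G8=1 [stuck-at-1], G9=0, G10=1.
So the outputs are Y1=1, Y2=1. (Without the fault they would be Y1=1, Y2=0.)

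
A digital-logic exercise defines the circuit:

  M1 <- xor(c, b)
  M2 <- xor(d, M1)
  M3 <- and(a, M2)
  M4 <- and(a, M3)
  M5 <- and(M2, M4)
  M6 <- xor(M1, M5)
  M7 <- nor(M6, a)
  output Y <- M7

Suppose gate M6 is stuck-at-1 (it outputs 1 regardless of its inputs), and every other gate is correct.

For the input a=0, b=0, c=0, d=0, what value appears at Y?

0

Propagate with M6 forced: M1=0, M2=0, M3=0, M4=0, M5=0, M6=1 [stuck-at-1], M7=0.
So Y = 0. (Without the fault it would be 1.)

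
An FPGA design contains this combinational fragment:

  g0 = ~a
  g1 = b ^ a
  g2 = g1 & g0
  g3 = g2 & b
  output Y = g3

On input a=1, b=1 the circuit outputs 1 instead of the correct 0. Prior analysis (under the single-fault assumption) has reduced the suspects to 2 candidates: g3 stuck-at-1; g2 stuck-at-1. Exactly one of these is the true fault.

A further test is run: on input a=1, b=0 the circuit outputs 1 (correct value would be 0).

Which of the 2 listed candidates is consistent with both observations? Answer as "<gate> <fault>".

Evaluate each candidate on input a=1, b=0:
  g3 stuck-at-1: g0=0, g1=1, g2=0, g3=1 [stuck-at-1] → 1 — matches
  g2 stuck-at-1: g0=0, g1=1, g2=1 [stuck-at-1], g3=0 → 0 — eliminated
Only g3 stuck-at-1 reproduces the observed 1.

g3 stuck-at-1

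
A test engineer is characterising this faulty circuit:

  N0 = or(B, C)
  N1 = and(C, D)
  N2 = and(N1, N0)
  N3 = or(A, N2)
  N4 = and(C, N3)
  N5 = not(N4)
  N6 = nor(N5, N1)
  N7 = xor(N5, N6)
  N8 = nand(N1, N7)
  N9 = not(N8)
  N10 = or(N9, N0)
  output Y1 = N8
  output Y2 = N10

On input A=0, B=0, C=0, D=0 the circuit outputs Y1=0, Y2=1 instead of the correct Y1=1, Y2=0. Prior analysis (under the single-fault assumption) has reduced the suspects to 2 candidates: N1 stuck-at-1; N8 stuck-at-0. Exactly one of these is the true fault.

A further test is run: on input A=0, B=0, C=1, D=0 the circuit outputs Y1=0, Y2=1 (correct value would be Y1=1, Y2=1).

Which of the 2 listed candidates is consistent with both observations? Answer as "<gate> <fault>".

N8 stuck-at-0

Evaluate each candidate on input A=0, B=0, C=1, D=0:
  N1 stuck-at-1: N0=1, N1=1 [stuck-at-1], N2=1, N3=1, N4=1, N5=0, N6=0, N7=0, N8=1, N9=0, N10=1 → Y1=1, Y2=1 — eliminated
  N8 stuck-at-0: N0=1, N1=0, N2=0, N3=0, N4=0, N5=1, N6=0, N7=1, N8=0 [stuck-at-0], N9=1, N10=1 → Y1=0, Y2=1 — matches
Only N8 stuck-at-0 reproduces the observed Y1=0, Y2=1.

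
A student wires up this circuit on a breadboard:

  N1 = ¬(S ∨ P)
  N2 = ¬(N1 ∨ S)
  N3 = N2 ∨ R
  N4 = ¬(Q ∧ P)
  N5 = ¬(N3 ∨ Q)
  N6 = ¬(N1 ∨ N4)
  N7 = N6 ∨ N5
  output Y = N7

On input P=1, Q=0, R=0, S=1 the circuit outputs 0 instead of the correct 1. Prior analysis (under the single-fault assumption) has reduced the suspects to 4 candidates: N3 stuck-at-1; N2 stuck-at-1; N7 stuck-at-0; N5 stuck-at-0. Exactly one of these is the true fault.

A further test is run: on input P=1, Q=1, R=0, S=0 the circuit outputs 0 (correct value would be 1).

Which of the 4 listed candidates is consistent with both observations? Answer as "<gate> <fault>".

N7 stuck-at-0

Evaluate each candidate on input P=1, Q=1, R=0, S=0:
  N3 stuck-at-1: N1=0, N2=1, N3=1 [stuck-at-1], N4=0, N5=0, N6=1, N7=1 → 1 — eliminated
  N2 stuck-at-1: N1=0, N2=1 [stuck-at-1], N3=1, N4=0, N5=0, N6=1, N7=1 → 1 — eliminated
  N7 stuck-at-0: N1=0, N2=1, N3=1, N4=0, N5=0, N6=1, N7=0 [stuck-at-0] → 0 — matches
  N5 stuck-at-0: N1=0, N2=1, N3=1, N4=0, N5=0 [stuck-at-0], N6=1, N7=1 → 1 — eliminated
Only N7 stuck-at-0 reproduces the observed 0.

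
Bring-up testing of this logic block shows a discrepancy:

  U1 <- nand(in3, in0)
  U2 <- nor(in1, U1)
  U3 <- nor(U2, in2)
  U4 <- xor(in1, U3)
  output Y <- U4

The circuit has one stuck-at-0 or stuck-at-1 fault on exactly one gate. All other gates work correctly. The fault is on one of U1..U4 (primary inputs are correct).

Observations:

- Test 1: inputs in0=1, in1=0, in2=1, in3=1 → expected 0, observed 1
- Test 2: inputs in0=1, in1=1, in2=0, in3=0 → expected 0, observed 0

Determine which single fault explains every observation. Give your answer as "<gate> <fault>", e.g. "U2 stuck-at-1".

Fault-free values for test 1 (in0=1, in1=0, in2=1, in3=1): U1=0, U2=1, U3=0, U4=0, giving Y=0. Observed 1.
Test 1: faults giving observed 1 are {U3 stuck-at-1, U4 stuck-at-1}.
Test 2 (in0=1, in1=1, in2=0, in3=0): fault-free U1=1, U2=0, U3=1, U4=0 → 0; observed 0. Eliminates U4 stuck-at-1.
Only U3 stuck-at-1 is consistent with every test.

U3 stuck-at-1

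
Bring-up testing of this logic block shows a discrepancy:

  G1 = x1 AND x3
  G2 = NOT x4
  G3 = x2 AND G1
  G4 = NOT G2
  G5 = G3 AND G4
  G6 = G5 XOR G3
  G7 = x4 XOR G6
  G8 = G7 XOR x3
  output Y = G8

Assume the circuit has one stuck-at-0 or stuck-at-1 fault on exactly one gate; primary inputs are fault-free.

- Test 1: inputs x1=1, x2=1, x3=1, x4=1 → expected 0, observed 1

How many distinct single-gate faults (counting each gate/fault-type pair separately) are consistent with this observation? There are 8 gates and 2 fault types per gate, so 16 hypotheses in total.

6

Fault-free: G1=1, G2=0, G3=1, G4=1, G5=1, G6=0, G7=1, G8=0 → 0. Observed 1.
  G1: none of the 2 fault types match ✗
  G2: stuck-at-1 ✓; others ✗
  G3: none of the 2 fault types match ✗
  G4: stuck-at-0 ✓; others ✗
  G5: stuck-at-0 ✓; others ✗
  G6: stuck-at-1 ✓; others ✗
  G7: stuck-at-0 ✓; others ✗
  G8: stuck-at-1 ✓; others ✗
Consistent faults: {G2 stuck-at-1, G4 stuck-at-0, G5 stuck-at-0, G6 stuck-at-1, G7 stuck-at-0, G8 stuck-at-1} — 6 in all.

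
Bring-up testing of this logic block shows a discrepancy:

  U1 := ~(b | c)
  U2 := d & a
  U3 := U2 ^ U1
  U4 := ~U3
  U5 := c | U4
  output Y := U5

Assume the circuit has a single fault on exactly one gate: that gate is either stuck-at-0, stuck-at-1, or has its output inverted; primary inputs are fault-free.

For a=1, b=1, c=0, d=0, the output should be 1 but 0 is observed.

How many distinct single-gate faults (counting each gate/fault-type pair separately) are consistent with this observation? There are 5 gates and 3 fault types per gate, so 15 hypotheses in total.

10

Fault-free: U1=0, U2=0, U3=0, U4=1, U5=1 → 1. Observed 0.
  U1: stuck-at-1, inverted output ✓; others ✗
  U2: stuck-at-1, inverted output ✓; others ✗
  U3: stuck-at-1, inverted output ✓; others ✗
  U4: stuck-at-0, inverted output ✓; others ✗
  U5: stuck-at-0, inverted output ✓; others ✗
Consistent faults: {U1 stuck-at-1, U1 inverted output, U2 stuck-at-1, U2 inverted output, U3 stuck-at-1, U3 inverted output, U4 stuck-at-0, U4 inverted output, U5 stuck-at-0, U5 inverted output} — 10 in all.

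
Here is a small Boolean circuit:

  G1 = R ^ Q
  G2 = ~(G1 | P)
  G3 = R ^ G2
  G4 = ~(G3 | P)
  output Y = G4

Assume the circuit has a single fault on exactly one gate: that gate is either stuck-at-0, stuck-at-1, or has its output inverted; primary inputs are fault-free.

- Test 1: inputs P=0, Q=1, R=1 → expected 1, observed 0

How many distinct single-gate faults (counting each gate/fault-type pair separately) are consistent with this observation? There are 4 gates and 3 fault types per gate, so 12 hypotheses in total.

8

Fault-free: G1=0, G2=1, G3=0, G4=1 → 1. Observed 0.
  G1 stuck-at-0: output 1 ✗
  G1 stuck-at-1: output 0 ✓
  G1 inverted output: output 0 ✓
  G2 stuck-at-0: output 0 ✓
  G2 stuck-at-1: output 1 ✗
  G2 inverted output: output 0 ✓
  G3 stuck-at-0: output 1 ✗
  G3 stuck-at-1: output 0 ✓
  G3 inverted output: output 0 ✓
  G4 stuck-at-0: output 0 ✓
  G4 stuck-at-1: output 1 ✗
  G4 inverted output: output 0 ✓
Consistent faults: {G1 stuck-at-1, G1 inverted output, G2 stuck-at-0, G2 inverted output, G3 stuck-at-1, G3 inverted output, G4 stuck-at-0, G4 inverted output} — 8 in all.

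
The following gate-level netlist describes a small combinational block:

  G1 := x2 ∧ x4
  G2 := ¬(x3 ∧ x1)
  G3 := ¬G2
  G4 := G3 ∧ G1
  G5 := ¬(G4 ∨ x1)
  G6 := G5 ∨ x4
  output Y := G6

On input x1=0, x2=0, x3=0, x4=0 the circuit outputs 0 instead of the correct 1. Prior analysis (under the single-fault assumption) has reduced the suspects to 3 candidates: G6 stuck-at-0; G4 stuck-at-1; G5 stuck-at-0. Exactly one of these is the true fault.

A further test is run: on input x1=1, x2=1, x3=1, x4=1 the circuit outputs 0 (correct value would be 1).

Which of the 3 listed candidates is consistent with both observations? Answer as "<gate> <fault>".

Evaluate each candidate on input x1=1, x2=1, x3=1, x4=1:
  G6 stuck-at-0: G1=1, G2=0, G3=1, G4=1, G5=0, G6=0 [stuck-at-0] → 0 — matches
  G4 stuck-at-1: G1=1, G2=0, G3=1, G4=1 [stuck-at-1], G5=0, G6=1 → 1 — eliminated
  G5 stuck-at-0: G1=1, G2=0, G3=1, G4=1, G5=0 [stuck-at-0], G6=1 → 1 — eliminated
Only G6 stuck-at-0 reproduces the observed 0.

G6 stuck-at-0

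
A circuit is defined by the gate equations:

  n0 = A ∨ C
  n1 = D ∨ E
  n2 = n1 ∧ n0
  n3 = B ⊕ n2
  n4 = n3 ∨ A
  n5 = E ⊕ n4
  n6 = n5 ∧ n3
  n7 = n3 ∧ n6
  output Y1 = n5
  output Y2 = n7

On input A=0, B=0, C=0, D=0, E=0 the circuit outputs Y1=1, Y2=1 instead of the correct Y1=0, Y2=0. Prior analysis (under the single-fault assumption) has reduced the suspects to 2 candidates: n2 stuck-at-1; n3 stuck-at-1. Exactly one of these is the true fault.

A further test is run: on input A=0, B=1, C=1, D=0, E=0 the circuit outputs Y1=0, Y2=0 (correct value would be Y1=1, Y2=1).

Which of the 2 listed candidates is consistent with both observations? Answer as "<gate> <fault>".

n2 stuck-at-1

Evaluate each candidate on input A=0, B=1, C=1, D=0, E=0:
  n2 stuck-at-1: n0=1, n1=0, n2=1 [stuck-at-1], n3=0, n4=0, n5=0, n6=0, n7=0 → Y1=0, Y2=0 — matches
  n3 stuck-at-1: n0=1, n1=0, n2=0, n3=1 [stuck-at-1], n4=1, n5=1, n6=1, n7=1 → Y1=1, Y2=1 — eliminated
Only n2 stuck-at-1 reproduces the observed Y1=0, Y2=0.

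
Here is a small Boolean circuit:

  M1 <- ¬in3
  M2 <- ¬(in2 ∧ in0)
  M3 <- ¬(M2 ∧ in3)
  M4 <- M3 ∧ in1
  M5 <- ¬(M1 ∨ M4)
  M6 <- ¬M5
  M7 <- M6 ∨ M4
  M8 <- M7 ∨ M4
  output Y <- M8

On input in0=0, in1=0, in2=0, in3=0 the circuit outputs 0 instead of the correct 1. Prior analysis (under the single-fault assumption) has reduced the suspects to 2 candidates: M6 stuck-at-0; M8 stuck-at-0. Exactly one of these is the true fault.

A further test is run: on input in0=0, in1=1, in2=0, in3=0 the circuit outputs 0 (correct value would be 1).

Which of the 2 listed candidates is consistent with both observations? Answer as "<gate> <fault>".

Evaluate each candidate on input in0=0, in1=1, in2=0, in3=0:
  M6 stuck-at-0: M1=1, M2=1, M3=1, M4=1, M5=0, M6=0 [stuck-at-0], M7=1, M8=1 → 1 — eliminated
  M8 stuck-at-0: M1=1, M2=1, M3=1, M4=1, M5=0, M6=1, M7=1, M8=0 [stuck-at-0] → 0 — matches
Only M8 stuck-at-0 reproduces the observed 0.

M8 stuck-at-0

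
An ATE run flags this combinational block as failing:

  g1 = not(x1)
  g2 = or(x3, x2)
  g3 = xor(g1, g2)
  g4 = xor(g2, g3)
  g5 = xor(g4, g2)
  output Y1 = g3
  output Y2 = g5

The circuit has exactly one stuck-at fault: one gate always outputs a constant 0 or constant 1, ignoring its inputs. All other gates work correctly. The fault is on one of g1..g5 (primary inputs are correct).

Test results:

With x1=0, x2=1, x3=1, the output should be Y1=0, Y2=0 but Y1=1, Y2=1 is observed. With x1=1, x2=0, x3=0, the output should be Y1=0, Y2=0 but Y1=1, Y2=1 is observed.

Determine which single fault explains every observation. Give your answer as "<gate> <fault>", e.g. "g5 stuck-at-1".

g3 stuck-at-1

Fault-free values for test 1 (x1=0, x2=1, x3=1): g1=1, g2=1, g3=0, g4=1, g5=0, giving Y1=0, Y2=0. Observed Y1=1, Y2=1.
Test 1: faults giving observed Y1=1, Y2=1 are {g1 stuck-at-0, g2 stuck-at-0, g3 stuck-at-1}.
Test 2 (x1=1, x2=0, x3=0): fault-free g1=0, g2=0, g3=0, g4=0, g5=0 → Y1=0, Y2=0; observed Y1=1, Y2=1. Eliminates g1 stuck-at-0, g2 stuck-at-0.
Only g3 stuck-at-1 is consistent with every test.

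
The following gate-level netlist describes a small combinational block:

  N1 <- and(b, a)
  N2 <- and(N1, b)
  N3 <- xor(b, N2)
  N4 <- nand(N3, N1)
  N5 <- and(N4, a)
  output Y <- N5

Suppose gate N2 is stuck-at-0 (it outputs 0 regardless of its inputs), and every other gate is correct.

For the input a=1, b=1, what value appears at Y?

Propagate with N2 forced: N1=1, N2=0 [stuck-at-0], N3=1, N4=0, N5=0.
So Y = 0. (Without the fault it would be 1.)

0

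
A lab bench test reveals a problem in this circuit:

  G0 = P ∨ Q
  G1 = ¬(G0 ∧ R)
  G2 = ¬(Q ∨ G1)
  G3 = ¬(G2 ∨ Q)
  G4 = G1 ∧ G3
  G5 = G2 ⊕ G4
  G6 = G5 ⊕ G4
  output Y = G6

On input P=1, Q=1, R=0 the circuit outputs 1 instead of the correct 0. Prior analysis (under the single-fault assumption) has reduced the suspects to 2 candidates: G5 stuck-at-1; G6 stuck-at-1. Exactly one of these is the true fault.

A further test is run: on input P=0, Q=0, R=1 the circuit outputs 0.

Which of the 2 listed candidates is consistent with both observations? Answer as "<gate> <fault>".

Evaluate each candidate on input P=0, Q=0, R=1:
  G5 stuck-at-1: G0=0, G1=1, G2=0, G3=1, G4=1, G5=1 [stuck-at-1], G6=0 → 0 — matches
  G6 stuck-at-1: G0=0, G1=1, G2=0, G3=1, G4=1, G5=1, G6=1 [stuck-at-1] → 1 — eliminated
Only G5 stuck-at-1 reproduces the observed 0.

G5 stuck-at-1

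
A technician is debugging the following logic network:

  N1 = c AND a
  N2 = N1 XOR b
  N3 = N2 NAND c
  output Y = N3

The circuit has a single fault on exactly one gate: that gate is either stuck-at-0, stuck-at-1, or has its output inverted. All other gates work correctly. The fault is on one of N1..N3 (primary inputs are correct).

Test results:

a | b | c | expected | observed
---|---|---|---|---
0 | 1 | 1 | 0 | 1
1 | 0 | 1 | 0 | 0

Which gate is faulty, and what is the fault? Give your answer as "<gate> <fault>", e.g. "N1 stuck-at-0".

N1 stuck-at-1

Fault-free values for test 1 (a=0, b=1, c=1): N1=0, N2=1, N3=0, giving Y=0. Observed 1.
Test 1: faults giving observed 1 are {N1 stuck-at-1, N1 inverted output, N2 stuck-at-0, N2 inverted output, N3 stuck-at-1, N3 inverted output}.
Test 2 (a=1, b=0, c=1): fault-free N1=1, N2=1, N3=0 → 0; observed 0. Eliminates N1 inverted output, N2 stuck-at-0, N2 inverted output, N3 stuck-at-1, N3 inverted output.
Only N1 stuck-at-1 is consistent with every test.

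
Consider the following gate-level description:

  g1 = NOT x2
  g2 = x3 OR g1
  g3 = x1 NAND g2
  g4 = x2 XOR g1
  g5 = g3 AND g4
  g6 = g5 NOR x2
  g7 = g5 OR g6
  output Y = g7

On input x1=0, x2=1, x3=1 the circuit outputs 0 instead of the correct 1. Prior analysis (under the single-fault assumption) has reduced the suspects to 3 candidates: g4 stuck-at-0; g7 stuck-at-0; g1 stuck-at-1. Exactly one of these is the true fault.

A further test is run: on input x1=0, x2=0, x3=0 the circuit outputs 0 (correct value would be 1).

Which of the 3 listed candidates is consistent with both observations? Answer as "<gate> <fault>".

g7 stuck-at-0

Evaluate each candidate on input x1=0, x2=0, x3=0:
  g4 stuck-at-0: g1=1, g2=1, g3=1, g4=0 [stuck-at-0], g5=0, g6=1, g7=1 → 1 — eliminated
  g7 stuck-at-0: g1=1, g2=1, g3=1, g4=1, g5=1, g6=0, g7=0 [stuck-at-0] → 0 — matches
  g1 stuck-at-1: g1=1 [stuck-at-1], g2=1, g3=1, g4=1, g5=1, g6=0, g7=1 → 1 — eliminated
Only g7 stuck-at-0 reproduces the observed 0.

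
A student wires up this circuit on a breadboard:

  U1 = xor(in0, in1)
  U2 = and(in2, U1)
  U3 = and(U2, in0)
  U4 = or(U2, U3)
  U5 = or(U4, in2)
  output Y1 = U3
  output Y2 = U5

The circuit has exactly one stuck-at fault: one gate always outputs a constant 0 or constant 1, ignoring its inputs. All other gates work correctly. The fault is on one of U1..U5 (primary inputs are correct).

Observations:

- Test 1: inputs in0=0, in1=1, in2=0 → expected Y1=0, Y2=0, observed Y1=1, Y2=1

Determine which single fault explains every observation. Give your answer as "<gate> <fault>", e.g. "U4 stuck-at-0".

Fault-free values for test 1 (in0=0, in1=1, in2=0): U1=1, U2=0, U3=0, U4=0, U5=0, giving Y1=0, Y2=0. Observed Y1=1, Y2=1.
Test 1: faults giving observed Y1=1, Y2=1 are {U3 stuck-at-1}.
Only U3 stuck-at-1 is consistent with every test.

U3 stuck-at-1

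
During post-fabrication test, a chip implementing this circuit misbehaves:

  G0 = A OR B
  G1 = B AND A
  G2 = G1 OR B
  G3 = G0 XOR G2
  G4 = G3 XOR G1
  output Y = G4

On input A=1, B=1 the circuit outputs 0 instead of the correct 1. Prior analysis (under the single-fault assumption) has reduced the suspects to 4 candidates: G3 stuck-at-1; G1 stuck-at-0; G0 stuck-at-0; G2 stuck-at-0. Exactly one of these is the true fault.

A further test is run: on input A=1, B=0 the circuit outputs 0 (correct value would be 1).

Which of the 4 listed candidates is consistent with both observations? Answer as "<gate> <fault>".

Evaluate each candidate on input A=1, B=0:
  G3 stuck-at-1: G0=1, G1=0, G2=0, G3=1 [stuck-at-1], G4=1 → 1 — eliminated
  G1 stuck-at-0: G0=1, G1=0 [stuck-at-0], G2=0, G3=1, G4=1 → 1 — eliminated
  G0 stuck-at-0: G0=0 [stuck-at-0], G1=0, G2=0, G3=0, G4=0 → 0 — matches
  G2 stuck-at-0: G0=1, G1=0, G2=0 [stuck-at-0], G3=1, G4=1 → 1 — eliminated
Only G0 stuck-at-0 reproduces the observed 0.

G0 stuck-at-0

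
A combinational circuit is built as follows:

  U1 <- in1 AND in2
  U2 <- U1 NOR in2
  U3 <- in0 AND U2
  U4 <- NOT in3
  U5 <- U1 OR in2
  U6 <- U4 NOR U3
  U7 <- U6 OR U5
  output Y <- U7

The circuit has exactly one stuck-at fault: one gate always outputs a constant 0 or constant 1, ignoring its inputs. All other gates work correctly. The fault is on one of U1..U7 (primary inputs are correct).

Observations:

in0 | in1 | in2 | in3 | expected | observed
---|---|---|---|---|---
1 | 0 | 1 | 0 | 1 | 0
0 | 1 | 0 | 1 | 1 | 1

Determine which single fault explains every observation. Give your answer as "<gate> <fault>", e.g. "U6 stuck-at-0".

U5 stuck-at-0

Fault-free values for test 1 (in0=1, in1=0, in2=1, in3=0): U1=0, U2=0, U3=0, U4=1, U5=1, U6=0, U7=1, giving Y=1. Observed 0.
Test 1: faults giving observed 0 are {U5 stuck-at-0, U7 stuck-at-0}.
Test 2 (in0=0, in1=1, in2=0, in3=1): fault-free U1=0, U2=1, U3=0, U4=0, U5=0, U6=1, U7=1 → 1; observed 1. Eliminates U7 stuck-at-0.
Only U5 stuck-at-0 is consistent with every test.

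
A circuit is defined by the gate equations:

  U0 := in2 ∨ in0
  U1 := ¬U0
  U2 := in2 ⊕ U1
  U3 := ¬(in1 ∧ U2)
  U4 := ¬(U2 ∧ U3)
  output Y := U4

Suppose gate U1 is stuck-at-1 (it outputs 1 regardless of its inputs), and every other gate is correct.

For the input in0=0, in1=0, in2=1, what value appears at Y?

Propagate with U1 forced: U0=1, U1=1 [stuck-at-1], U2=0, U3=1, U4=1.
So Y = 1. (Without the fault it would be 0.)

1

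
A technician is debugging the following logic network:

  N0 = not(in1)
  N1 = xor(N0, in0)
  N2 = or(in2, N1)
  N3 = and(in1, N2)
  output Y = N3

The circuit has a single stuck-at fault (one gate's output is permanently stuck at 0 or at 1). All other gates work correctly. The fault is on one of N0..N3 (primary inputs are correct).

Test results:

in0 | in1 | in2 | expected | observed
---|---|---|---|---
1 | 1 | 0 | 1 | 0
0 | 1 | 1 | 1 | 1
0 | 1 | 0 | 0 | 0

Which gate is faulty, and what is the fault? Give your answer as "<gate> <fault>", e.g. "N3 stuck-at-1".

N1 stuck-at-0

Fault-free values for test 1 (in0=1, in1=1, in2=0): N0=0, N1=1, N2=1, N3=1, giving Y=1. Observed 0.
Test 1: faults giving observed 0 are {N0 stuck-at-1, N1 stuck-at-0, N2 stuck-at-0, N3 stuck-at-0}.
Test 2 (in0=0, in1=1, in2=1): fault-free N0=0, N1=0, N2=1, N3=1 → 1; observed 1. Eliminates N2 stuck-at-0, N3 stuck-at-0.
Test 3 (in0=0, in1=1, in2=0): fault-free N0=0, N1=0, N2=0, N3=0 → 0; observed 0. Eliminates N0 stuck-at-1.
Only N1 stuck-at-0 is consistent with every test.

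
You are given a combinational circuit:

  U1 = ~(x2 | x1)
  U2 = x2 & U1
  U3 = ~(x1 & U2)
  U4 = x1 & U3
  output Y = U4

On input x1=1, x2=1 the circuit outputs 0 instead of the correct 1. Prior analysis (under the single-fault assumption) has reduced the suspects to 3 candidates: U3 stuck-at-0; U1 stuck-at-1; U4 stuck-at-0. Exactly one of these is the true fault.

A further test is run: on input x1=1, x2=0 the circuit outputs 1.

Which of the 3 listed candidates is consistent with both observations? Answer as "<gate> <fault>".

U1 stuck-at-1

Evaluate each candidate on input x1=1, x2=0:
  U3 stuck-at-0: U1=0, U2=0, U3=0 [stuck-at-0], U4=0 → 0 — eliminated
  U1 stuck-at-1: U1=1 [stuck-at-1], U2=0, U3=1, U4=1 → 1 — matches
  U4 stuck-at-0: U1=0, U2=0, U3=1, U4=0 [stuck-at-0] → 0 — eliminated
Only U1 stuck-at-1 reproduces the observed 1.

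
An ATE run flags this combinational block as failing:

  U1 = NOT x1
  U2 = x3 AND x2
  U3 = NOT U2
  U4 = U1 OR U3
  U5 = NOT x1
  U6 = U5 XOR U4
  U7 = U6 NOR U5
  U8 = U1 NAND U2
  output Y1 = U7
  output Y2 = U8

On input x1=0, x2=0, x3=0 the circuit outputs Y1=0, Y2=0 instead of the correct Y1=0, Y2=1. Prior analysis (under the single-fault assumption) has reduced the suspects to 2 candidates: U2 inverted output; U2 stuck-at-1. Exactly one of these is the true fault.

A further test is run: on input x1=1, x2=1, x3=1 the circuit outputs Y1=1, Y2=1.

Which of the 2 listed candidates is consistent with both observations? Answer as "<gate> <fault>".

Evaluate each candidate on input x1=1, x2=1, x3=1:
  U2 inverted output: U1=0, U2=0 [inverted output], U3=1, U4=1, U5=0, U6=1, U7=0, U8=1 → Y1=0, Y2=1 — eliminated
  U2 stuck-at-1: U1=0, U2=1 [stuck-at-1], U3=0, U4=0, U5=0, U6=0, U7=1, U8=1 → Y1=1, Y2=1 — matches
Only U2 stuck-at-1 reproduces the observed Y1=1, Y2=1.

U2 stuck-at-1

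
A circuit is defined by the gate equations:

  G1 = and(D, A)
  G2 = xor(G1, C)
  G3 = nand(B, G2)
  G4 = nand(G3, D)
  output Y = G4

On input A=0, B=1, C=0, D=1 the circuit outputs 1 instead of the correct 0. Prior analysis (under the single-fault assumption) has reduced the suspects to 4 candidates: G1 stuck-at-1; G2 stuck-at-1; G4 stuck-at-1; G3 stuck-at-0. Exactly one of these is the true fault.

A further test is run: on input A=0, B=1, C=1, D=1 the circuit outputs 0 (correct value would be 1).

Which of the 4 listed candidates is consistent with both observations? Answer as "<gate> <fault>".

Evaluate each candidate on input A=0, B=1, C=1, D=1:
  G1 stuck-at-1: G1=1 [stuck-at-1], G2=0, G3=1, G4=0 → 0 — matches
  G2 stuck-at-1: G1=0, G2=1 [stuck-at-1], G3=0, G4=1 → 1 — eliminated
  G4 stuck-at-1: G1=0, G2=1, G3=0, G4=1 [stuck-at-1] → 1 — eliminated
  G3 stuck-at-0: G1=0, G2=1, G3=0 [stuck-at-0], G4=1 → 1 — eliminated
Only G1 stuck-at-1 reproduces the observed 0.

G1 stuck-at-1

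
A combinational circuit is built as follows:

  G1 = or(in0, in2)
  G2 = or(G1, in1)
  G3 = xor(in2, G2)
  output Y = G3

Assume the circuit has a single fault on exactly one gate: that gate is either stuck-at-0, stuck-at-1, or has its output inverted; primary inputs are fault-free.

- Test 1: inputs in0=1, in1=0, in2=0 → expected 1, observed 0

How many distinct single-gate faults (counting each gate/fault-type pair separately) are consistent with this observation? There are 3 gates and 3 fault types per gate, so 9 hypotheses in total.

Fault-free: G1=1, G2=1, G3=1 → 1. Observed 0.
  G1 stuck-at-0: output 0 ✓
  G1 stuck-at-1: output 1 ✗
  G1 inverted output: output 0 ✓
  G2 stuck-at-0: output 0 ✓
  G2 stuck-at-1: output 1 ✗
  G2 inverted output: output 0 ✓
  G3 stuck-at-0: output 0 ✓
  G3 stuck-at-1: output 1 ✗
  G3 inverted output: output 0 ✓
Consistent faults: {G1 stuck-at-0, G1 inverted output, G2 stuck-at-0, G2 inverted output, G3 stuck-at-0, G3 inverted output} — 6 in all.

6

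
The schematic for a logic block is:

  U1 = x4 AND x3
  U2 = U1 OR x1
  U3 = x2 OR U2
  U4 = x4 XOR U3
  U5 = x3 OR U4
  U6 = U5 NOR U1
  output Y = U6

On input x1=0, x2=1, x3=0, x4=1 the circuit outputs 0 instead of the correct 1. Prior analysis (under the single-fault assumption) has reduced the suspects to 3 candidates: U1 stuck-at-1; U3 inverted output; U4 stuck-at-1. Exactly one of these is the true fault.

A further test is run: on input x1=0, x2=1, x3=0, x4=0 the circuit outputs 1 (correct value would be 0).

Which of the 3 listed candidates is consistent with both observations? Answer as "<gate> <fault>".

Evaluate each candidate on input x1=0, x2=1, x3=0, x4=0:
  U1 stuck-at-1: U1=1 [stuck-at-1], U2=1, U3=1, U4=1, U5=1, U6=0 → 0 — eliminated
  U3 inverted output: U1=0, U2=0, U3=0 [inverted output], U4=0, U5=0, U6=1 → 1 — matches
  U4 stuck-at-1: U1=0, U2=0, U3=1, U4=1 [stuck-at-1], U5=1, U6=0 → 0 — eliminated
Only U3 inverted output reproduces the observed 1.

U3 inverted output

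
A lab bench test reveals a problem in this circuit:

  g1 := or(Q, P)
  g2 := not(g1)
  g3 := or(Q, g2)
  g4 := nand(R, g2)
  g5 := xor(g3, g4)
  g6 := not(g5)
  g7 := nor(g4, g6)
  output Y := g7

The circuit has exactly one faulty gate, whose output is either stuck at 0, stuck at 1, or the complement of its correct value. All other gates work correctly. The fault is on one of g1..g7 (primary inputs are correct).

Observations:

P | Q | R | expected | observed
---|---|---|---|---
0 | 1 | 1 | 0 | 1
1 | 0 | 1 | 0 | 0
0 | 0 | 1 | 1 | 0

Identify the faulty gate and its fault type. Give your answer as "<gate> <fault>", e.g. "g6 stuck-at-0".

g4 inverted output

Fault-free values for test 1 (P=0, Q=1, R=1): g1=1, g2=0, g3=1, g4=1, g5=0, g6=1, g7=0, giving Y=0. Observed 1.
Test 1: faults giving observed 1 are {g1 stuck-at-0, g1 inverted output, g2 stuck-at-1, g2 inverted output, g4 stuck-at-0, g4 inverted output, g7 stuck-at-1, g7 inverted output}.
Test 2 (P=1, Q=0, R=1): fault-free g1=1, g2=0, g3=0, g4=1, g5=1, g6=0, g7=0 → 0; observed 0. Eliminates g1 stuck-at-0, g1 inverted output, g2 stuck-at-1, g2 inverted output, g7 stuck-at-1, g7 inverted output.
Test 3 (P=0, Q=0, R=1): fault-free g1=0, g2=1, g3=1, g4=0, g5=1, g6=0, g7=1 → 1; observed 0. Eliminates g4 stuck-at-0.
Only g4 inverted output is consistent with every test.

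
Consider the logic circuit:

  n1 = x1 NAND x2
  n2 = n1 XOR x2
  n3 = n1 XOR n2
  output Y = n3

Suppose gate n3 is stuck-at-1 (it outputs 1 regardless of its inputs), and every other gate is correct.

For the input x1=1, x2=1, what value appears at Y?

1

Propagate with n3 forced: n1=0, n2=1, n3=1 [stuck-at-1].
So Y = 1. (Same as the fault-free value — the fault is masked on this input.)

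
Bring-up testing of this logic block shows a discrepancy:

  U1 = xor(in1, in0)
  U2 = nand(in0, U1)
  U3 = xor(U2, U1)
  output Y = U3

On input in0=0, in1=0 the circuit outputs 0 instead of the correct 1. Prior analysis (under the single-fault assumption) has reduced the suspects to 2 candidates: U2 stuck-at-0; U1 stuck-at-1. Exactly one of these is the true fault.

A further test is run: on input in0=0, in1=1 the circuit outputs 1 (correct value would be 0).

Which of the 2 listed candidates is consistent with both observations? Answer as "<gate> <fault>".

Evaluate each candidate on input in0=0, in1=1:
  U2 stuck-at-0: U1=1, U2=0 [stuck-at-0], U3=1 → 1 — matches
  U1 stuck-at-1: U1=1 [stuck-at-1], U2=1, U3=0 → 0 — eliminated
Only U2 stuck-at-0 reproduces the observed 1.

U2 stuck-at-0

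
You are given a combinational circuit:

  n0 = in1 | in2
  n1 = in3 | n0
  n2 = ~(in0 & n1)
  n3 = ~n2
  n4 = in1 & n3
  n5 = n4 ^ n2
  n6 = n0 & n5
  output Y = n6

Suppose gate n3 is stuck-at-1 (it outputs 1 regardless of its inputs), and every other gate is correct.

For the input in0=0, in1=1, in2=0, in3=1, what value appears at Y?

Propagate with n3 forced: n0=1, n1=1, n2=1, n3=1 [stuck-at-1], n4=1, n5=0, n6=0.
So Y = 0. (Without the fault it would be 1.)

0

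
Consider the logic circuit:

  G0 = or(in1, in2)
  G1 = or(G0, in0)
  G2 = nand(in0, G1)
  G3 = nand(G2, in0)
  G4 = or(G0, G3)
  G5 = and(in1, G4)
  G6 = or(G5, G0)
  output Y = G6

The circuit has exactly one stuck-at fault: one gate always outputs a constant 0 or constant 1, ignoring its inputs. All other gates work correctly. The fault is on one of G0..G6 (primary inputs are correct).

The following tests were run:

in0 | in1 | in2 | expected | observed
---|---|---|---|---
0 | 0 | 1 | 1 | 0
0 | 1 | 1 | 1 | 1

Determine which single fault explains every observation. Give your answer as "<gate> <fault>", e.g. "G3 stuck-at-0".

Fault-free values for test 1 (in0=0, in1=0, in2=1): G0=1, G1=1, G2=1, G3=1, G4=1, G5=0, G6=1, giving Y=1. Observed 0.
Test 1: faults giving observed 0 are {G0 stuck-at-0, G6 stuck-at-0}.
Test 2 (in0=0, in1=1, in2=1): fault-free G0=1, G1=1, G2=1, G3=1, G4=1, G5=1, G6=1 → 1; observed 1. Eliminates G6 stuck-at-0.
Only G0 stuck-at-0 is consistent with every test.

G0 stuck-at-0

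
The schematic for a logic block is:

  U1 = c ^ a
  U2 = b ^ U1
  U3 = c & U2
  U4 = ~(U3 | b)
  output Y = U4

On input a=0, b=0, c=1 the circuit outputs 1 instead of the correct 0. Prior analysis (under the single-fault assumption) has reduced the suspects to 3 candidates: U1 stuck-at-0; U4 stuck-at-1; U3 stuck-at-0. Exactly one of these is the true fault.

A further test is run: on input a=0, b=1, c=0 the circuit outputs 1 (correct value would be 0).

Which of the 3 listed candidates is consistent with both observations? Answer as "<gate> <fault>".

U4 stuck-at-1

Evaluate each candidate on input a=0, b=1, c=0:
  U1 stuck-at-0: U1=0 [stuck-at-0], U2=1, U3=0, U4=0 → 0 — eliminated
  U4 stuck-at-1: U1=0, U2=1, U3=0, U4=1 [stuck-at-1] → 1 — matches
  U3 stuck-at-0: U1=0, U2=1, U3=0 [stuck-at-0], U4=0 → 0 — eliminated
Only U4 stuck-at-1 reproduces the observed 1.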